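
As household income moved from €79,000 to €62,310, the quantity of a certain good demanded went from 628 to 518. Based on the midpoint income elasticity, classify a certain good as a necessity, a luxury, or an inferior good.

%ΔQ = (518 − 628)/[(628+518)/2] = -110/573 ≈ -0.1920.
%ΔI = (62,310 − 79,000)/[(79,000+62,310)/2] = -16690/70655 ≈ -0.2362.
E_I = %ΔQ/%ΔI ≈ 0.813.
E_I ∈ (0,1): normal good (necessity).

necessity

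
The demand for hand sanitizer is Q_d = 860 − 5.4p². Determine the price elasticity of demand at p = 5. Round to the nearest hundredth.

-0.37

At p = 5, Q_d = 725.
dQ_d/dp = −2·5.4·p = −54.
Point elasticity E = (dQ_d/dp)·(p/Q_d) = -54 × 5/725 ≈ -0.37.
|E| < 1, so demand is inelastic at this price.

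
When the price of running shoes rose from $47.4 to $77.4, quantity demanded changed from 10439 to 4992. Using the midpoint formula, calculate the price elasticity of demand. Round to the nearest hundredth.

-1.47

%Δq = (4992 − 10439)/[(10439 + 4992)/2] = -5447/7715.5 ≈ -0.7060.
%Δp = (77.4 − 47.4)/[(47.4 + 77.4)/2] = 30/62.4 ≈ 0.4808.
Arc elasticity E = %Δq/%Δp ≈ -0.7060/0.4808 ≈ -1.47.
|E| > 1: demand is elastic over this range.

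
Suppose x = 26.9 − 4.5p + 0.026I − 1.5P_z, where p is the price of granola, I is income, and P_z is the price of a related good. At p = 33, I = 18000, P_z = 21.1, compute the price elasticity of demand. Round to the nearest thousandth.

x = 26.9 − 4.5(33) + 0.026(18000) − 1.5(21.1) = 26.9 − 148.5 + 468 − 31.65 = 314.75.
∂x/∂p = −4.5, so E_p = (−4.5)·(33/314.75) ≈ -0.472.
|E_p| < 1: demand is inelastic.

-0.472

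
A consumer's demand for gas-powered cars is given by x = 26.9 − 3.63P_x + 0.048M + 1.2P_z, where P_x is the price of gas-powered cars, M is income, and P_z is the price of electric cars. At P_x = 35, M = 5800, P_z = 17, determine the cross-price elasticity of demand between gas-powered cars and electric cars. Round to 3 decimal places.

At the given point, x = 26.9 − 3.63(35) + 0.048(5800) + 1.2(17) = 26.9 − 127.05 + 278.4 + 20.4 = 198.65.
∂x/∂P_z = +1.2, so E_xy = 1.2·(17/198.65) ≈ 0.103.
E_xy > 0: the goods are substitutes.

0.103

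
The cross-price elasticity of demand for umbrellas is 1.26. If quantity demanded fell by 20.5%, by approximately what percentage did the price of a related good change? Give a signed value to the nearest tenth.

%ΔQ ≈ E × %ΔP_y ⇒ %ΔP_y = %ΔQ / E = (-20.5%)/(1.26) ≈ -16.3%.

-16.3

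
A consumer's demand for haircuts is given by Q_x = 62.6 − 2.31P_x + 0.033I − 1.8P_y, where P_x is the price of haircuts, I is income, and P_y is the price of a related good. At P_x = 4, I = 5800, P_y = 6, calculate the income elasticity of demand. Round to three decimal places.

0.818

First evaluate Q_x: 62.6 − 2.31(4) + 0.033(5800) − 1.8(6) = 62.6 − 9.24 + 191.4 − 10.8 = 233.96.
∂Q_x/∂I = +0.033, so E_I = 0.033·(5800/233.96) ≈ 0.818.
E_I ∈ (0,1): normal good (necessity).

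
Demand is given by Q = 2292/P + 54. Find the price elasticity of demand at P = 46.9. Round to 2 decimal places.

At P = 46.9, Q = 102.8699.
dQ/dP = −2292/P² = −1.042.
Point elasticity E = (dQ/dP)·(P/Q) = -1.042 × 46.9/102.8699 ≈ -0.48.
|E| < 1, so demand is inelastic at this price.

-0.48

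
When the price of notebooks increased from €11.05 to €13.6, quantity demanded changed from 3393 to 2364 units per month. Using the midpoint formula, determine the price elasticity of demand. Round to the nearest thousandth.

%ΔQ = (2364 − 3393)/[(3393 + 2364)/2] = -1029/2878.5 ≈ -0.3575.
%ΔP = (13.6 − 11.05)/[(11.05 + 13.6)/2] = 2.55/12.325 ≈ 0.2069.
Arc elasticity E = %ΔQ/%ΔP ≈ -0.3575/0.2069 ≈ -1.728.
|E| > 1: demand is elastic over this range.

-1.728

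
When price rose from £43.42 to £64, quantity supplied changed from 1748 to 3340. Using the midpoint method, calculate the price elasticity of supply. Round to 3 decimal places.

1.633

%ΔQ = (3340 − 1748)/[(1748 + 3340)/2] = 1592/2544 ≈ 0.6258.
%Δp = (64 − 43.42)/[(43.42 + 64)/2] = 20.58/53.71 ≈ 0.3832.
Arc elasticity E = %ΔQ/%Δp ≈ 0.6258/0.3832 ≈ 1.633.
|E| > 1: supply is elastic over this range.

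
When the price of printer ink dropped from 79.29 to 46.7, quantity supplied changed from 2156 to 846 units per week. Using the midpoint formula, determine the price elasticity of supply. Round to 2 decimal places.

%ΔQ = (846 − 2156)/[(2156 + 846)/2] = -1310/1501 ≈ -0.8728.
%ΔP = (46.7 − 79.29)/[(79.29 + 46.7)/2] = -32.59/62.995 ≈ -0.5173.
Arc elasticity E = %ΔQ/%ΔP ≈ -0.8728/-0.5173 ≈ 1.69.
|E| > 1: supply is elastic over this range.

1.69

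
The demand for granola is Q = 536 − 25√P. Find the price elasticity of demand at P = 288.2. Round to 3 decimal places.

-1.902

At P = 288.2, Q = 111.5886.
dQ/dP = −25/(2√P) = −25/(2·16.9765).
Point elasticity E = (dQ/dP)·(P/Q) = -0.7363 × 288.2/111.5886 ≈ -1.902.
|E| > 1, so demand is elastic at this price.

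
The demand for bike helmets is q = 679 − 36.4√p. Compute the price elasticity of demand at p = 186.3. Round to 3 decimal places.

-1.364

At p = 186.3, q = 182.17.
dq/dp = −36.4/(2√p) = −36.4/(2·13.6492).
Point elasticity E = (dq/dp)·(p/q) = -1.3334 × 186.3/182.17 ≈ -1.364.
|E| > 1, so demand is elastic at this price.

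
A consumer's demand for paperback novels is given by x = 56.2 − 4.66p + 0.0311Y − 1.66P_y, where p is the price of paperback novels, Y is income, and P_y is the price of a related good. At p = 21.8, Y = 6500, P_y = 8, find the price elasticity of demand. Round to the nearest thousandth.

At the given point, x = 56.2 − 4.66(21.8) + 0.0311(6500) − 1.66(8) = 56.2 − 101.588 + 202.15 − 13.28 = 143.482.
∂x/∂p = −4.66, so E_p = (−4.66)·(21.8/143.482) ≈ -0.708.
|E_p| < 1: demand is inelastic.

-0.708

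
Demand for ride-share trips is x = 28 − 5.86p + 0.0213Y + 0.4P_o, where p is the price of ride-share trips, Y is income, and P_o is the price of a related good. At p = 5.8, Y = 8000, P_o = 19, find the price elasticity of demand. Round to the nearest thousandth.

At the given point, x = 28 − 5.86(5.8) + 0.0213(8000) + 0.4(19) = 28 − 33.988 + 170.4 + 7.6 = 172.012.
∂x/∂p = −5.86, so E_p = (−5.86)·(5.8/172.012) ≈ -0.198.
|E_p| < 1: demand is inelastic.

-0.198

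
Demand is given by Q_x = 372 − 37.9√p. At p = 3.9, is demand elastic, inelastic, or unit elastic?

At p = 3.9, Q_x = 297.1535.
dQ_x/dp = −37.9/(2√p) = −37.9/(2·1.9748).
Point elasticity E = (dQ_x/dp)·(p/Q_x) = -9.5957 × 3.9/297.1535 ≈ -0.126.
|E| ≈ 0.126 < 1, so demand is inelastic.

inelastic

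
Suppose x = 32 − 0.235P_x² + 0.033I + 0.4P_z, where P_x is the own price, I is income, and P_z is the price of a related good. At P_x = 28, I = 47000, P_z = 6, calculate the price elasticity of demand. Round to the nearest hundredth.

-0.26

x = 32 − 0.235(28)² + 0.033(47000) + 0.4(6) = 32 − 184.24 + 1551 + 2.4 = 1401.16.
∂x/∂P_x = −2·0.235·P_x = -13.16, so E_p = -13.16·(28/1401.16) ≈ -0.26.
|E_p| < 1: demand is inelastic.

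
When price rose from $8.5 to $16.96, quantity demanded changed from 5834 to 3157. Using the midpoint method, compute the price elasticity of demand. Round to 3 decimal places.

-0.896

%Δq = (3157 − 5834)/[(5834 + 3157)/2] = -2677/4495.5 ≈ -0.5955.
%ΔP = (16.96 − 8.5)/[(8.5 + 16.96)/2] = 8.46/12.73 ≈ 0.6646.
Arc elasticity E = %Δq/%ΔP ≈ -0.5955/0.6646 ≈ -0.896.
|E| < 1: demand is inelastic over this range.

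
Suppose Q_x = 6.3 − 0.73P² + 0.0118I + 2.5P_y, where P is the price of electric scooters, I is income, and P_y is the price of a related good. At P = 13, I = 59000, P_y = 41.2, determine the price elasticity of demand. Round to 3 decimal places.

-0.362

Q_x = 6.3 − 0.73(13)² + 0.0118(59000) + 2.5(41.2) = 6.3 − 123.37 + 696.2 + 103 = 682.13.
∂Q_x/∂P = −2·0.73·P = -18.98, so E_p = -18.98·(13/682.13) ≈ -0.362.
|E_p| < 1: demand is inelastic.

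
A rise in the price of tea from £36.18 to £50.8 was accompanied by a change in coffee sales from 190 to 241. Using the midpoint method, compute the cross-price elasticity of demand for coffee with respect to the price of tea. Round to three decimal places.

%ΔQ_x = (241 − 190)/[(190+241)/2] = 51/215.5 ≈ 0.2367.
%ΔP_y = (50.8 − 36.18)/[(36.18+50.8)/2] ≈ 0.3362.
E_xy = 0.2367/0.3362 ≈ 0.704.
E_xy > 0, so coffee and tea are substitutes.

0.704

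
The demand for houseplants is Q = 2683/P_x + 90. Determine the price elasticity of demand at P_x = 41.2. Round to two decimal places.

-0.42

At P_x = 41.2, Q = 155.1214.
dQ/dP_x = −2683/P_x² = −1.5806.
Point elasticity E = (dQ/dP_x)·(P_x/Q) = -1.5806 × 41.2/155.1214 ≈ -0.42.
|E| < 1, so demand is inelastic at this price.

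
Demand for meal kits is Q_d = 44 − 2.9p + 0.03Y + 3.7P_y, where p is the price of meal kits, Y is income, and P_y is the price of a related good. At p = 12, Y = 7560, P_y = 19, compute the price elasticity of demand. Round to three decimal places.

-0.114

Substituting, Q_d = 44 − 2.9(12) + 0.03(7560) + 3.7(19) = 44 − 34.8 + 226.8 + 70.3 = 306.3.
∂Q_d/∂p = −2.9, so E_p = (−2.9)·(12/306.3) ≈ -0.114.
|E_p| < 1: demand is inelastic.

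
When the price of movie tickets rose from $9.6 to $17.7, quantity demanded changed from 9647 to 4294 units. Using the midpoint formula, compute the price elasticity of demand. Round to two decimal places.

-1.29

%Δq = (4294 − 9647)/[(9647 + 4294)/2] = -5353/6970.5 ≈ -0.7680.
%ΔP = (17.7 − 9.6)/[(9.6 + 17.7)/2] = 8.1/13.65 ≈ 0.5934.
Arc elasticity E = %Δq/%ΔP ≈ -0.7680/0.5934 ≈ -1.29.
|E| > 1: demand is elastic over this range.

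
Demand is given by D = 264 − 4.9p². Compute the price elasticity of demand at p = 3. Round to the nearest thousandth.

-0.401

At p = 3, D = 219.9.
dD/dp = −2·4.9·p = −29.4.
Point elasticity E = (dD/dp)·(p/D) = -29.4 × 3/219.9 ≈ -0.401.
|E| < 1, so demand is inelastic at this price.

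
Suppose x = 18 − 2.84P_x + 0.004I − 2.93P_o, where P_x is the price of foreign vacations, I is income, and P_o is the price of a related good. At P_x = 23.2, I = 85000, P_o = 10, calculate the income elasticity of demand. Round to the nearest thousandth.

Evaluating quantity at (P_x, I, P_o) gives x = 18 − 2.84(23.2) + 0.004(85000) − 2.93(10) = 18 − 65.888 + 340 − 29.3 = 262.812.
∂x/∂I = +0.004, so E_I = 0.004·(85000/262.812) ≈ 1.294.
E_I > 1: normal good (luxury).

1.294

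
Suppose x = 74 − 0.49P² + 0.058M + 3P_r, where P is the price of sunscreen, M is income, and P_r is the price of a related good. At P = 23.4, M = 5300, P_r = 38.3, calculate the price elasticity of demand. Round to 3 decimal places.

-2.354

Substituting, x = 74 − 0.49(23.4)² + 0.058(5300) + 3(38.3) = 74 − 268.3044 + 307.4 + 114.9 = 227.9956.
∂x/∂P = −2·0.49·P = -22.932, so E_p = -22.932·(23.4/227.9956) ≈ -2.354.
|E_p| > 1: demand is elastic.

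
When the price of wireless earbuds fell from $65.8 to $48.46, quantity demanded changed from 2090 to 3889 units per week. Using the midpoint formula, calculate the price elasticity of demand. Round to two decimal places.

%ΔQ = (3889 − 2090)/[(2090 + 3889)/2] = 1799/2989.5 ≈ 0.6018.
%ΔP = (48.46 − 65.8)/[(65.8 + 48.46)/2] = -17.34/57.13 ≈ -0.3035.
Arc elasticity E = %ΔQ/%ΔP ≈ 0.6018/-0.3035 ≈ -1.98.
|E| > 1: demand is elastic over this range.

-1.98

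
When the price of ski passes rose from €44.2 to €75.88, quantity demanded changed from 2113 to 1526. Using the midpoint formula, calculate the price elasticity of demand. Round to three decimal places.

%Δq = (1526 − 2113)/[(2113 + 1526)/2] = -587/1819.5 ≈ -0.3226.
%ΔP = (75.88 − 44.2)/[(44.2 + 75.88)/2] = 31.68/60.04 ≈ 0.5276.
Arc elasticity E = %Δq/%ΔP ≈ -0.3226/0.5276 ≈ -0.611.
|E| < 1: demand is inelastic over this range.

-0.611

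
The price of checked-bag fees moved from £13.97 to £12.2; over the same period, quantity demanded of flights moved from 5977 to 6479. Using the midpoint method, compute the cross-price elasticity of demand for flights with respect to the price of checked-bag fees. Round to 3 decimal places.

%ΔQ_x = (6479 − 5977)/[(5977+6479)/2] = 502/6228 ≈ 0.0806.
%ΔP_y = (12.2 − 13.97)/[(13.97+12.2)/2] ≈ -0.1353.
E_xy = 0.0806/-0.1353 ≈ -0.596.
E_xy < 0, so flights and checked-bag fees are complements.

-0.596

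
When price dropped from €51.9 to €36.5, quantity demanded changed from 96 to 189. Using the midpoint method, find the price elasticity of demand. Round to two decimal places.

%ΔQ = (189 − 96)/[(96 + 189)/2] = 93/142.5 ≈ 0.6526.
%ΔP = (36.5 − 51.9)/[(51.9 + 36.5)/2] = -15.4/44.2 ≈ -0.3484.
Arc elasticity E = %ΔQ/%ΔP ≈ 0.6526/-0.3484 ≈ -1.87.
|E| > 1: demand is elastic over this range.

-1.87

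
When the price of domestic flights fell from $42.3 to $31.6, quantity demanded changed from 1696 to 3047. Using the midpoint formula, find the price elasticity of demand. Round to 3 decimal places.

%Δq = (3047 − 1696)/[(1696 + 3047)/2] = 1351/2371.5 ≈ 0.5697.
%Δp = (31.6 − 42.3)/[(42.3 + 31.6)/2] = -10.7/36.95 ≈ -0.2896.
Arc elasticity E = %Δq/%Δp ≈ 0.5697/-0.2896 ≈ -1.967.
|E| > 1: demand is elastic over this range.

-1.967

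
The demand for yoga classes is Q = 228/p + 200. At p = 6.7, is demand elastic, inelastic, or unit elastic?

At p = 6.7, Q = 234.0299.
dQ/dp = −228/p² = −5.0791.
Point elasticity E = (dQ/dp)·(p/Q) = -5.0791 × 6.7/234.0299 ≈ -0.145.
|E| ≈ 0.145 < 1, so demand is inelastic.

inelastic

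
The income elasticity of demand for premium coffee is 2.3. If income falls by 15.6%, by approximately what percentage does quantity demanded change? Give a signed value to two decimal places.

%ΔQ ≈ E × %ΔI = (2.3) × (-15.6%) = -35.88%.

-35.88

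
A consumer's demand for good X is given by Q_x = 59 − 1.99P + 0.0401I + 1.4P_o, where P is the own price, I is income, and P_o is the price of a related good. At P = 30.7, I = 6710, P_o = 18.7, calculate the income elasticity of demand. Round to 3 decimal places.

0.918

Q_x = 59 − 1.99(30.7) + 0.0401(6710) + 1.4(18.7) = 59 − 61.093 + 269.071 + 26.18 = 293.158.
∂Q_x/∂I = +0.0401, so E_I = 0.0401·(6710/293.158) ≈ 0.918.
E_I ∈ (0,1): normal good (necessity).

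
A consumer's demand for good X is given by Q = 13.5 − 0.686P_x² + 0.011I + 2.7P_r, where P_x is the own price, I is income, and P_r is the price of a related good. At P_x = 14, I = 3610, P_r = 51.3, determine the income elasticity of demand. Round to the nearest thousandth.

Q = 13.5 − 0.686(14)² + 0.011(3610) + 2.7(51.3) = 13.5 − 134.456 + 39.71 + 138.51 = 57.264.
∂Q/∂I = +0.011, so E_I = 0.011·(3610/57.264) ≈ 0.693.
E_I ∈ (0,1): normal good (necessity).

0.693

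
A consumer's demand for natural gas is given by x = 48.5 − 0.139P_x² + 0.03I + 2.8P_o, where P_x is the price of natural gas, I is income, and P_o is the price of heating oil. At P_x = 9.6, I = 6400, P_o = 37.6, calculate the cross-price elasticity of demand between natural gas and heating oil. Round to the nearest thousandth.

x = 48.5 − 0.139(9.6)² + 0.03(6400) + 2.8(37.6) = 48.5 − 12.8102 + 192 + 105.28 = 332.9698.
∂x/∂P_o = +2.8, so E_xy = 2.8·(37.6/332.9698) ≈ 0.316.
E_xy > 0: the goods are substitutes.

0.316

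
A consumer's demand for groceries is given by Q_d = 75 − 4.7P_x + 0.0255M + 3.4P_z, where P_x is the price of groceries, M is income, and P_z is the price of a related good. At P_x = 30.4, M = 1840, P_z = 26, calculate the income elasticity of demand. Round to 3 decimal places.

Q_d = 75 − 4.7(30.4) + 0.0255(1840) + 3.4(26) = 75 − 142.88 + 46.92 + 88.4 = 67.44.
∂Q_d/∂M = +0.0255, so E_I = 0.0255·(1840/67.44) ≈ 0.696.
E_I ∈ (0,1): normal good (necessity).

0.696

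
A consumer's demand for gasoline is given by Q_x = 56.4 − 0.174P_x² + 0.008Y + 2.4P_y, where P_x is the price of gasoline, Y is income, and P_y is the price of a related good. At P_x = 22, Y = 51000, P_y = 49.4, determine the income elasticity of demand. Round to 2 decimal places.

0.82

At the given point, Q_x = 56.4 − 0.174(22)² + 0.008(51000) + 2.4(49.4) = 56.4 − 84.216 + 408 + 118.56 = 498.744.
∂Q_x/∂Y = +0.008, so E_I = 0.008·(51000/498.744) ≈ 0.82.
E_I ∈ (0,1): normal good (necessity).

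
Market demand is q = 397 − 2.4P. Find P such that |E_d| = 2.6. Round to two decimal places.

Set −bP/(a − bP) = −2.6 ⇒ bP = 2.6(a − bP) ⇒ bP(1+2.6) = 2.6·a.
P = 2.6·397/(2.4·3.6) ≈ 119.47.

119.47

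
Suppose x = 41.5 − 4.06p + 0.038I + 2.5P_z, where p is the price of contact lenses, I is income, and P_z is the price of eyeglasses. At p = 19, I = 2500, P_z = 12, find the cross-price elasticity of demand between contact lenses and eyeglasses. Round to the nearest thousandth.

0.336

First evaluate x: 41.5 − 4.06(19) + 0.038(2500) + 2.5(12) = 41.5 − 77.14 + 95 + 30 = 89.36.
∂x/∂P_z = +2.5, so E_xy = 2.5·(12/89.36) ≈ 0.336.
E_xy > 0: the goods are substitutes.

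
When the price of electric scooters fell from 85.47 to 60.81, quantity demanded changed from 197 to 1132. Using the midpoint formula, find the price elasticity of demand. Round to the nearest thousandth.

-4.173

%ΔQ = (1132 − 197)/[(197 + 1132)/2] = 935/664.5 ≈ 1.4071.
%Δp = (60.81 − 85.47)/[(85.47 + 60.81)/2] = -24.66/73.14 ≈ -0.3372.
Arc elasticity E = %ΔQ/%Δp ≈ 1.4071/-0.3372 ≈ -4.173.
|E| > 1: demand is elastic over this range.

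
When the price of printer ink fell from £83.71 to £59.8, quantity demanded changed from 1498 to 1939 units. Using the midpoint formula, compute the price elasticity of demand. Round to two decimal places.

%Δq = (1939 − 1498)/[(1498 + 1939)/2] = 441/1718.5 ≈ 0.2566.
%ΔP = (59.8 − 83.71)/[(83.71 + 59.8)/2] = -23.91/71.755 ≈ -0.3332.
Arc elasticity E = %Δq/%ΔP ≈ 0.2566/-0.3332 ≈ -0.77.
|E| < 1: demand is inelastic over this range.

-0.77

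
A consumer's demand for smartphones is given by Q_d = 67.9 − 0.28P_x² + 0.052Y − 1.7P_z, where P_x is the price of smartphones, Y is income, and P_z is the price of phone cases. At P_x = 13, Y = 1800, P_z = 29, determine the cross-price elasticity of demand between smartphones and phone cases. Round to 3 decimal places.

Q_d = 67.9 − 0.28(13)² + 0.052(1800) − 1.7(29) = 67.9 − 47.32 + 93.6 − 49.3 = 64.88.
∂Q_d/∂P_z = −1.7, so E_xy = -1.7·(29/64.88) ≈ -0.760.
E_xy < 0: the goods are complements.

-0.760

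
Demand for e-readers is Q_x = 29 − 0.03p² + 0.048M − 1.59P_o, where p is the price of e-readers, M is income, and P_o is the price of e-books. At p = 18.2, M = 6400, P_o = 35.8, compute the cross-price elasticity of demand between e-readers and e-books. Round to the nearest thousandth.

Substituting, Q_x = 29 − 0.03(18.2)² + 0.048(6400) − 1.59(35.8) = 29 − 9.9372 + 307.2 − 56.922 = 269.3408.
∂Q_x/∂P_o = −1.59, so E_xy = -1.59·(35.8/269.3408) ≈ -0.211.
E_xy < 0: the goods are complements.

-0.211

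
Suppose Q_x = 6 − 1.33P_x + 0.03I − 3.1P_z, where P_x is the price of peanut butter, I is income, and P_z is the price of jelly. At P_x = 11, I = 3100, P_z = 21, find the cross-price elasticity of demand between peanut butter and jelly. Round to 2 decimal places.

Substituting, Q_x = 6 − 1.33(11) + 0.03(3100) − 3.1(21) = 6 − 14.63 + 93 − 65.1 = 19.27.
∂Q_x/∂P_z = −3.1, so E_xy = -3.1·(21/19.27) ≈ -3.38.
E_xy < 0: the goods are complements.

-3.38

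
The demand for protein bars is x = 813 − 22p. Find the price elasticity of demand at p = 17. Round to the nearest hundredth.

-0.85

At p = 17, x = 439.
dx/dp = −22.
Point elasticity E = (dx/dp)·(p/x) = -22 × 17/439 ≈ -0.85.
|E| < 1, so demand is inelastic at this price.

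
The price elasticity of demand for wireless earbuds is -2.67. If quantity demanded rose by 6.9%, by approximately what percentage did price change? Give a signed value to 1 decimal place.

-2.6

%ΔQ ≈ E × %ΔP ⇒ %ΔP = %ΔQ / E = (6.9%)/(-2.67) ≈ -2.6%.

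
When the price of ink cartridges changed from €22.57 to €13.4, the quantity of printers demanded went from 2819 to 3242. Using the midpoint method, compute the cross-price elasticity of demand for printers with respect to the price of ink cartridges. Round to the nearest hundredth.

%ΔQ_x = (3242 − 2819)/[(2819+3242)/2] = 423/3030.5 ≈ 0.1396.
%ΔP_y = (13.4 − 22.57)/[(22.57+13.4)/2] ≈ -0.5099.
E_xy = 0.1396/-0.5099 ≈ -0.27.
E_xy < 0, so printers and ink cartridges are complements.

-0.27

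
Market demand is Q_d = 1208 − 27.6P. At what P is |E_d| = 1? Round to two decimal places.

For linear demand Q_d = a − bP, E = −bP/(a − bP). |E| = 1 ⇒ bP = a − bP ⇒ P = a/(2b).
P = 1208/(2·27.6) ≈ 21.88.

21.88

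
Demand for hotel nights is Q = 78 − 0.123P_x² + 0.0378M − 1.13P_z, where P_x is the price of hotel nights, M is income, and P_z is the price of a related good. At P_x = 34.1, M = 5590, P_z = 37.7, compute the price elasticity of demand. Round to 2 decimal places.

First evaluate Q: 78 − 0.123(34.1)² + 0.0378(5590) − 1.13(37.7) = 78 − 143.0256 + 211.302 − 42.601 = 103.6754.
∂Q/∂P_x = −2·0.123·P_x = -8.3886, so E_p = -8.3886·(34.1/103.6754) ≈ -2.76.
|E_p| > 1: demand is elastic.

-2.76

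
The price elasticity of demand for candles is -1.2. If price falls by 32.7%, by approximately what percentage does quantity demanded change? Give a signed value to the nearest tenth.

%ΔQ ≈ E × %ΔP = (-1.2) × (-32.7%) ≈ 39.2%.

39.2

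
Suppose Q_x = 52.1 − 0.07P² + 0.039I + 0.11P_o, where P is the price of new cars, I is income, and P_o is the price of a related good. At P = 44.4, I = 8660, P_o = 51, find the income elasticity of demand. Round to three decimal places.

1.312

First evaluate Q_x: 52.1 − 0.07(44.4)² + 0.039(8660) + 0.11(51) = 52.1 − 137.9952 + 337.74 + 5.61 = 257.4548.
∂Q_x/∂I = +0.039, so E_I = 0.039·(8660/257.4548) ≈ 1.312.
E_I > 1: normal good (luxury).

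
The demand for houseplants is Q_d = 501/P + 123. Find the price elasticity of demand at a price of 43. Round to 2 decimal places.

-0.09

At P = 43, Q_d = 134.6512.
dQ_d/dP = −501/P² = −0.271.
Point elasticity E = (dQ_d/dP)·(P/Q_d) = -0.271 × 43/134.6512 ≈ -0.09.
|E| < 1, so demand is inelastic at this price.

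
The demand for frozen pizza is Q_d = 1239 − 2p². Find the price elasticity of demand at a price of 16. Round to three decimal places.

At p = 16, Q_d = 727.
dQ_d/dp = −2·2·p = −64.
Point elasticity E = (dQ_d/dp)·(p/Q_d) = -64 × 16/727 ≈ -1.409.
|E| > 1, so demand is elastic at this price.

-1.409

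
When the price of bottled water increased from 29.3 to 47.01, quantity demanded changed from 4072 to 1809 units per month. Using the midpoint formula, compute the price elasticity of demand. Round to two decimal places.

%Δq = (1809 − 4072)/[(4072 + 1809)/2] = -2263/2940.5 ≈ -0.7696.
%Δp = (47.01 − 29.3)/[(29.3 + 47.01)/2] = 17.71/38.155 ≈ 0.4642.
Arc elasticity E = %Δq/%Δp ≈ -0.7696/0.4642 ≈ -1.66.
|E| > 1: demand is elastic over this range.

-1.66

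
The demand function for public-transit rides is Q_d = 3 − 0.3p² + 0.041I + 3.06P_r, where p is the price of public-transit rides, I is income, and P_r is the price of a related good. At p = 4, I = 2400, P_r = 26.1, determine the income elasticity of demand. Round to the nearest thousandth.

Substituting, Q_d = 3 − 0.3(4)² + 0.041(2400) + 3.06(26.1) = 3 − 4.8 + 98.4 + 79.866 = 176.466.
∂Q_d/∂I = +0.041, so E_I = 0.041·(2400/176.466) ≈ 0.558.
E_I ∈ (0,1): normal good (necessity).

0.558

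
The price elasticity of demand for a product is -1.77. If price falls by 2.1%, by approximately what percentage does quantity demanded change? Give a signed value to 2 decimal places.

%ΔQ ≈ E × %ΔP = (-1.77) × (-2.1%) ≈ 3.72%.

3.72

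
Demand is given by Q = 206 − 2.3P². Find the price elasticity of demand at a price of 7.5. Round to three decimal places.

-3.377

At P = 7.5, Q = 76.625.
dQ/dP = −2·2.3·P = −34.5.
Point elasticity E = (dQ/dP)·(P/Q) = -34.5 × 7.5/76.625 ≈ -3.377.
|E| > 1, so demand is elastic at this price.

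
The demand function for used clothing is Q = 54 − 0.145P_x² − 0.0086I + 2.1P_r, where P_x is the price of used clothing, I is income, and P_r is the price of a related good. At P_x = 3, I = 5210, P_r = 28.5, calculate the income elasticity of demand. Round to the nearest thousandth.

-0.661

First evaluate Q: 54 − 0.145(3)² − 0.0086(5210) + 2.1(28.5) = 54 − 1.305 − 44.806 + 59.85 = 67.739.
∂Q/∂I = −0.0086, so E_I = -0.0086·(5210/67.739) ≈ -0.661.
E_I < 0: inferior good.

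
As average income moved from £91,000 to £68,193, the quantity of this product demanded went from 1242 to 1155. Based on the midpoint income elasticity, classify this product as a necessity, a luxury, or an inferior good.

%ΔQ = (1155 − 1242)/[(1242+1155)/2] = -87/1198.5 ≈ -0.0726.
%ΔI = (68,193 − 91,000)/[(91,000+68,193)/2] = -22807/79596.5 ≈ -0.2865.
E_I = %ΔQ/%ΔI ≈ 0.253.
E_I ∈ (0,1): normal good (necessity).

necessity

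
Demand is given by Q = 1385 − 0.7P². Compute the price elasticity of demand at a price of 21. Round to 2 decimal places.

At P = 21, Q = 1076.3.
dQ/dP = −2·0.7·P = −29.4.
Point elasticity E = (dQ/dP)·(P/Q) = -29.4 × 21/1076.3 ≈ -0.57.
|E| < 1, so demand is inelastic at this price.

-0.57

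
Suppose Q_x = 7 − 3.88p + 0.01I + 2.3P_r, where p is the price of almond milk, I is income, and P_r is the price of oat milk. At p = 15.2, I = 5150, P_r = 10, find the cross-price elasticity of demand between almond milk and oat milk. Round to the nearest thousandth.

Q_x = 7 − 3.88(15.2) + 0.01(5150) + 2.3(10) = 7 − 58.976 + 51.5 + 23 = 22.524.
∂Q_x/∂P_r = +2.3, so E_xy = 2.3·(10/22.524) ≈ 1.021.
E_xy > 0: the goods are substitutes.

1.021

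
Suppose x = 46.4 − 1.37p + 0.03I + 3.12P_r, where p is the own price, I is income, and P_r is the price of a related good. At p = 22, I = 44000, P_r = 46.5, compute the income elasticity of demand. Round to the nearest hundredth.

Substituting, x = 46.4 − 1.37(22) + 0.03(44000) + 3.12(46.5) = 46.4 − 30.14 + 1320 + 145.08 = 1481.34.
∂x/∂I = +0.03, so E_I = 0.03·(44000/1481.34) ≈ 0.89.
E_I ∈ (0,1): normal good (necessity).

0.89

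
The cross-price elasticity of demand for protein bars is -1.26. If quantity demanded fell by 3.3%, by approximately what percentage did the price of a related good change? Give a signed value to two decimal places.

2.62

%ΔQ ≈ E × %ΔP_y ⇒ %ΔP_y = %ΔQ / E = (-3.3%)/(-1.26) ≈ 2.62%.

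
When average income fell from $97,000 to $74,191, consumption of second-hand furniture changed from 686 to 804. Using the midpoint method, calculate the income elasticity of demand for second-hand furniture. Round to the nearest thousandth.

%ΔQ = (804 − 686)/[(686+804)/2] = 118/745 ≈ 0.1584.
%ΔM = (74,191 − 97,000)/[(97,000+74,191)/2] = -22809/85595.5 ≈ -0.2665.
E_I = %ΔQ/%ΔM ≈ -0.594.
E_I < 0: inferior good.

-0.594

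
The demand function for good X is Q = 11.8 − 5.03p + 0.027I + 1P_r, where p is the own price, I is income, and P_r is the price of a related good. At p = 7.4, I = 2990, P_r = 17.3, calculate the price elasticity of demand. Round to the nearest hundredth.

At the given point, Q = 11.8 − 5.03(7.4) + 0.027(2990) + 1(17.3) = 11.8 − 37.222 + 80.73 + 17.3 = 72.608.
∂Q/∂p = −5.03, so E_p = (−5.03)·(7.4/72.608) ≈ -0.51.
|E_p| < 1: demand is inelastic.

-0.51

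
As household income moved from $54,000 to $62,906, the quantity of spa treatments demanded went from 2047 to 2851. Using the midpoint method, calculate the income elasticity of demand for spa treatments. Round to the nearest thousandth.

%ΔQ = (2851 − 2047)/[(2047+2851)/2] = 804/2449 ≈ 0.3283.
%ΔI = (62,906 − 54,000)/[(54,000+62,906)/2] = 8906/58453 ≈ 0.1524.
E_I = %ΔQ/%ΔI ≈ 2.155.
E_I > 1: normal good (luxury).

2.155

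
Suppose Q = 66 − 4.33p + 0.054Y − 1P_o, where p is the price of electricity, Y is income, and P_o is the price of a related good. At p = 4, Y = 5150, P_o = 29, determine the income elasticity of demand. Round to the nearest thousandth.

0.934

Q = 66 − 4.33(4) + 0.054(5150) − 1(29) = 66 − 17.32 + 278.1 − 29 = 297.78.
∂Q/∂Y = +0.054, so E_I = 0.054·(5150/297.78) ≈ 0.934.
E_I ∈ (0,1): normal good (necessity).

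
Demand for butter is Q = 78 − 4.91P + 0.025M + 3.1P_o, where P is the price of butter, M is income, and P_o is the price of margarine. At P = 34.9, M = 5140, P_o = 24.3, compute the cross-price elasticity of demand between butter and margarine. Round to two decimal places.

Evaluating quantity at (P, M, P_o) gives Q = 78 − 4.91(34.9) + 0.025(5140) + 3.1(24.3) = 78 − 171.359 + 128.5 + 75.33 = 110.471.
∂Q/∂P_o = +3.1, so E_xy = 3.1·(24.3/110.471) ≈ 0.68.
E_xy > 0: the goods are substitutes.

0.68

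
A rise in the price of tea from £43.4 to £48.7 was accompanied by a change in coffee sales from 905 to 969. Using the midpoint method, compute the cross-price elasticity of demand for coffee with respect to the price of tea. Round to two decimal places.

%ΔQ_x = (969 − 905)/[(905+969)/2] = 64/937 ≈ 0.0683.
%ΔP_y = (48.7 − 43.4)/[(43.4+48.7)/2] ≈ 0.1151.
E_xy = 0.0683/0.1151 ≈ 0.59.
E_xy > 0, so coffee and tea are substitutes.

0.59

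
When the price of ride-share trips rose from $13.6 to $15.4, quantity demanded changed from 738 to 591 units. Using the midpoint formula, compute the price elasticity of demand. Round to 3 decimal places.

%ΔQ = (591 − 738)/[(738 + 591)/2] = -147/664.5 ≈ -0.2212.
%ΔP = (15.4 − 13.6)/[(13.6 + 15.4)/2] = 1.8/14.5 ≈ 0.1241.
Arc elasticity E = %ΔQ/%ΔP ≈ -0.2212/0.1241 ≈ -1.782.
|E| > 1: demand is elastic over this range.

-1.782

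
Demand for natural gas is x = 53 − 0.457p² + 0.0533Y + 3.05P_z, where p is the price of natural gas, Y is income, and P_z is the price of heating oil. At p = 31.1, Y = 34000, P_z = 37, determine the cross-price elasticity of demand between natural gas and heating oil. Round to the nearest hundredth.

0.07

x = 53 − 0.457(31.1)² + 0.0533(34000) + 3.05(37) = 53 − 442.015 + 1812.2 + 112.85 = 1536.035.
∂x/∂P_z = +3.05, so E_xy = 3.05·(37/1536.035) ≈ 0.07.
E_xy > 0: the goods are substitutes.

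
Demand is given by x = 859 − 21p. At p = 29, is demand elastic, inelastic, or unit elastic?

At p = 29, x = 250.
dx/dp = −21.
Point elasticity E = (dx/dp)·(p/x) = -21 × 29/250 ≈ -2.436.
|E| ≈ 2.436 > 1, so demand is elastic.

elastic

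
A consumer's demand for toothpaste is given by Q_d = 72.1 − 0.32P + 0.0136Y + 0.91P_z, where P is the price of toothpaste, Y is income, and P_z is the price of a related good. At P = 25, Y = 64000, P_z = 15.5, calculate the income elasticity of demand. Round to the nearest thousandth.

Substituting, Q_d = 72.1 − 0.32(25) + 0.0136(64000) + 0.91(15.5) = 72.1 − 8 + 870.4 + 14.105 = 948.605.
∂Q_d/∂Y = +0.0136, so E_I = 0.0136·(64000/948.605) ≈ 0.918.
E_I ∈ (0,1): normal good (necessity).

0.918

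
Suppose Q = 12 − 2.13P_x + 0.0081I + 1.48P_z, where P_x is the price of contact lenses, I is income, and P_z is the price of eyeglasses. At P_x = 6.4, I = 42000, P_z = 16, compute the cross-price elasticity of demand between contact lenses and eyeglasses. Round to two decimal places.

First evaluate Q: 12 − 2.13(6.4) + 0.0081(42000) + 1.48(16) = 12 − 13.632 + 340.2 + 23.68 = 362.248.
∂Q/∂P_z = +1.48, so E_xy = 1.48·(16/362.248) ≈ 0.07.
E_xy > 0: the goods are substitutes.

0.07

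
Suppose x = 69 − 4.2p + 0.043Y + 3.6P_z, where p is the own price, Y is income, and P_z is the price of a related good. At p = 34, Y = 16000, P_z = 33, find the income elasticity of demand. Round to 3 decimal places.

0.939

x = 69 − 4.2(34) + 0.043(16000) + 3.6(33) = 69 − 142.8 + 688 + 118.8 = 733.
∂x/∂Y = +0.043, so E_I = 0.043·(16000/733) ≈ 0.939.
E_I ∈ (0,1): normal good (necessity).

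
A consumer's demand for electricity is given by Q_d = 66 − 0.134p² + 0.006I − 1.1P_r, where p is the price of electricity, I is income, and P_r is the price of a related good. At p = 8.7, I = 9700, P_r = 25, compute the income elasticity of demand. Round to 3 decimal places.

0.672

At the given point, Q_d = 66 − 0.134(8.7)² + 0.006(9700) − 1.1(25) = 66 − 10.1425 + 58.2 − 27.5 = 86.5575.
∂Q_d/∂I = +0.006, so E_I = 0.006·(9700/86.5575) ≈ 0.672.
E_I ∈ (0,1): normal good (necessity).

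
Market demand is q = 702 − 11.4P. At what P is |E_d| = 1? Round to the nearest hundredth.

For linear demand q = a − bP, E = −bP/(a − bP). |E| = 1 ⇒ bP = a − bP ⇒ P = a/(2b).
P = 702/(2·11.4) ≈ 30.79.

30.79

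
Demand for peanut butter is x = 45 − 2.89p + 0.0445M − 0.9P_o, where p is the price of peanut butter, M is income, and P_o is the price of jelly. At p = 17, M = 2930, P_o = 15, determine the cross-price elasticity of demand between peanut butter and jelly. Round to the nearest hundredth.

-0.12

x = 45 − 2.89(17) + 0.0445(2930) − 0.9(15) = 45 − 49.13 + 130.385 − 13.5 = 112.755.
∂x/∂P_o = −0.9, so E_xy = -0.9·(15/112.755) ≈ -0.12.
E_xy < 0: the goods are complements.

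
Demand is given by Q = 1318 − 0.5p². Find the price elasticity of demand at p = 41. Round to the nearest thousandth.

At p = 41, Q = 477.5.
dQ/dp = −2·0.5·p = −41.
Point elasticity E = (dQ/dp)·(p/Q) = -41 × 41/477.5 ≈ -3.520.
|E| > 1, so demand is elastic at this price.

-3.520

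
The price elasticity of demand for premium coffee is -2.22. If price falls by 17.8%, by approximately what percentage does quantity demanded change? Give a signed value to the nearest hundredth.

%ΔQ ≈ E × %ΔP = (-2.22) × (-17.8%) ≈ 39.52%.

39.52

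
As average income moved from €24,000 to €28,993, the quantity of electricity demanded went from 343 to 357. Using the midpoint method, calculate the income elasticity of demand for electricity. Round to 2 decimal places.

0.21

%ΔQ = (357 − 343)/[(343+357)/2] = 14/350 ≈ 0.0400.
%ΔI = (28,993 − 24,000)/[(24,000+28,993)/2] = 4993/26496.5 ≈ 0.1884.
E_I = %ΔQ/%ΔI ≈ 0.21.
E_I ∈ (0,1): normal good (necessity).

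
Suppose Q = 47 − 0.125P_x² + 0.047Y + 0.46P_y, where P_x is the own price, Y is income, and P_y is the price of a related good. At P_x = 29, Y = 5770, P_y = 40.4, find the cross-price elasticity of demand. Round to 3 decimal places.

0.080

First evaluate Q: 47 − 0.125(29)² + 0.047(5770) + 0.46(40.4) = 47 − 105.125 + 271.19 + 18.584 = 231.649.
∂Q/∂P_y = +0.46, so E_xy = 0.46·(40.4/231.649) ≈ 0.080.
E_xy > 0: the goods are substitutes.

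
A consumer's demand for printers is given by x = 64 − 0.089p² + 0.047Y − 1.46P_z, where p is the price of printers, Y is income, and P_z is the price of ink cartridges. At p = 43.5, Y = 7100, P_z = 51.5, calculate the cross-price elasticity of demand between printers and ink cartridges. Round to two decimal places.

-0.49

x = 64 − 0.089(43.5)² + 0.047(7100) − 1.46(51.5) = 64 − 168.4103 + 333.7 − 75.19 = 154.0998.
∂x/∂P_z = −1.46, so E_xy = -1.46·(51.5/154.0998) ≈ -0.49.
E_xy < 0: the goods are complements.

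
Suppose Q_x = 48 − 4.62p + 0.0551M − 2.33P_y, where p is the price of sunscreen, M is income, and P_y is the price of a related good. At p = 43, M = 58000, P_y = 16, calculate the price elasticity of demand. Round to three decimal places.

-0.066

Substituting, Q_x = 48 − 4.62(43) + 0.0551(58000) − 2.33(16) = 48 − 198.66 + 3195.8 − 37.28 = 3007.86.
∂Q_x/∂p = −4.62, so E_p = (−4.62)·(43/3007.86) ≈ -0.066.
|E_p| < 1: demand is inelastic.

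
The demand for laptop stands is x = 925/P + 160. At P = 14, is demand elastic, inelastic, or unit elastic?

inelastic

At P = 14, x = 226.0714.
dx/dP = −925/P² = −4.7194.
Point elasticity E = (dx/dP)·(P/x) = -4.7194 × 14/226.0714 ≈ -0.292.
|E| ≈ 0.292 < 1, so demand is inelastic.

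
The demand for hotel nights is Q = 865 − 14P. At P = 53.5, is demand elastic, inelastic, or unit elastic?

elastic

At P = 53.5, Q = 116.
dQ/dP = −14.
Point elasticity E = (dQ/dP)·(P/Q) = -14 × 53.5/116 ≈ -6.457.
|E| ≈ 6.457 > 1, so demand is elastic.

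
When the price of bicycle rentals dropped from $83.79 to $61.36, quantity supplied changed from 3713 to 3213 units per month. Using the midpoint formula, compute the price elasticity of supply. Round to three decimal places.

%ΔQ = (3213 − 3713)/[(3713 + 3213)/2] = -500/3463 ≈ -0.1444.
%ΔP = (61.36 − 83.79)/[(83.79 + 61.36)/2] = -22.43/72.575 ≈ -0.3091.
Arc elasticity E = %ΔQ/%ΔP ≈ -0.1444/-0.3091 ≈ 0.467.
|E| < 1: supply is inelastic over this range.

0.467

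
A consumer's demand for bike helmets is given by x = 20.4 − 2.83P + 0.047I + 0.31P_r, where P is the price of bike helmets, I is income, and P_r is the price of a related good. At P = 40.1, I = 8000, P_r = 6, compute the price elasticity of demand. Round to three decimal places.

Substituting, x = 20.4 − 2.83(40.1) + 0.047(8000) + 0.31(6) = 20.4 − 113.483 + 376 + 1.86 = 284.777.
∂x/∂P = −2.83, so E_p = (−2.83)·(40.1/284.777) ≈ -0.398.
|E_p| < 1: demand is inelastic.

-0.398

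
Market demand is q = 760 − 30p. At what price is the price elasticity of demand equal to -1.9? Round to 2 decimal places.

Set −bp/(a − bp) = −1.9 ⇒ bp = 1.9(a − bp) ⇒ bp(1+1.9) = 1.9·a.
p = 1.9·760/(30·2.9) ≈ 16.60.

16.60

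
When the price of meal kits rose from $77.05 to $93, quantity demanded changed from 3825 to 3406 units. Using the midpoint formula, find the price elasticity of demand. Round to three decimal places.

-0.618

%Δq = (3406 − 3825)/[(3825 + 3406)/2] = -419/3615.5 ≈ -0.1159.
%Δp = (93 − 77.05)/[(77.05 + 93)/2] = 15.95/85.025 ≈ 0.1876.
Arc elasticity E = %Δq/%Δp ≈ -0.1159/0.1876 ≈ -0.618.
|E| < 1: demand is inelastic over this range.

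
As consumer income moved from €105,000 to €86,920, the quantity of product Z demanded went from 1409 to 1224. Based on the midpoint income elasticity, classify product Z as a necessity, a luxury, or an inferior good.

necessity

%ΔQ = (1224 − 1409)/[(1409+1224)/2] = -185/1316.5 ≈ -0.1405.
%ΔI = (86,920 − 105,000)/[(105,000+86,920)/2] = -18080/95960 ≈ -0.1884.
E_I = %ΔQ/%ΔI ≈ 0.746.
E_I ∈ (0,1): normal good (necessity).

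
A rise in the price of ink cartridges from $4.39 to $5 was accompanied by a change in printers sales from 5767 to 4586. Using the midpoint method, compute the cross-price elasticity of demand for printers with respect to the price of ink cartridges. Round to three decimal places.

-1.756

%ΔQ_x = (4586 − 5767)/[(5767+4586)/2] = -1181/5176.5 ≈ -0.2281.
%ΔP_y = (5 − 4.39)/[(4.39+5)/2] ≈ 0.1299.
E_xy = -0.2281/0.1299 ≈ -1.756.
E_xy < 0, so printers and ink cartridges are complements.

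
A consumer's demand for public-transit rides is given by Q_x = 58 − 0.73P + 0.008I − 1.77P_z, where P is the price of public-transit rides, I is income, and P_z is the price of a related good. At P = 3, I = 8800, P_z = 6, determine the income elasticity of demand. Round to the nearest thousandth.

Substituting, Q_x = 58 − 0.73(3) + 0.008(8800) − 1.77(6) = 58 − 2.19 + 70.4 − 10.62 = 115.59.
∂Q_x/∂I = +0.008, so E_I = 0.008·(8800/115.59) ≈ 0.609.
E_I ∈ (0,1): normal good (necessity).

0.609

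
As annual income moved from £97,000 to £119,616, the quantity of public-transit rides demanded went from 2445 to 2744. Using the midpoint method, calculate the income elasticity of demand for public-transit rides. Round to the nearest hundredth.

0.55

%ΔQ = (2744 − 2445)/[(2445+2744)/2] = 299/2594.5 ≈ 0.1152.
%ΔY = (119,616 − 97,000)/[(97,000+119,616)/2] = 22616/108308 ≈ 0.2088.
E_I = %ΔQ/%ΔY ≈ 0.55.
E_I ∈ (0,1): normal good (necessity).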